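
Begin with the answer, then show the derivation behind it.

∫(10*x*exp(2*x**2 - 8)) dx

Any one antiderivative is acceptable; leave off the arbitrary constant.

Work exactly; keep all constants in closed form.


The answer is 5*exp(2*x**2 - 8)/2.
Step 1. Substitute u = x**2 - 4, turning ∫(10*x*exp(2*x**2 - 8)) dx into ∫(5*exp(2*u)) du: now ∫(5*exp(2*u)) du.
Step 2. Evaluate the standard form: now 5*exp(2*u)/2.
Step 3. Substitute back u = x**2 - 4: now 5*exp(2*x**2 - 8)/2.
Answer: 5*exp(2*x**2 - 8)/2.


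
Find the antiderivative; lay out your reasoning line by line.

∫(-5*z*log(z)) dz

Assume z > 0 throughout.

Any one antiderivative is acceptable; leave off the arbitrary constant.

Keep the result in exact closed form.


Step 1. Integrate ∫(-5*z*log(z)) dz by parts with u = log(z), dv = (-5*z) dz, so v = -5*z**2/2 [assuming z > 0]: now -5*z**2*log(z)/2 + ∫(5*z/2) dz.
Step 2. Evaluate the standard form: now -5*z**2*log(z)/2 + 5*z**2/4.
Answer: -5*z**2*log(z)/2 + 5*z**2/4.


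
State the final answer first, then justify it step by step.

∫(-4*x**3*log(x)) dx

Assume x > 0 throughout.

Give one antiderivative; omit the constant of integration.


The answer is -x**4*log(x) + x**4/4.
Step 1. Integrate ∫(-4*x**3*log(x)) dx by parts with u = log(x), dv = (-4*x**3) dx, so v = -x**4 [assuming x > 0]: now -x**4*log(x) + ∫(x**3) dx.
Step 2. Evaluate the standard form: now -x**4*log(x) + x**4/4.
Answer: -x**4*log(x) + x**4/4.


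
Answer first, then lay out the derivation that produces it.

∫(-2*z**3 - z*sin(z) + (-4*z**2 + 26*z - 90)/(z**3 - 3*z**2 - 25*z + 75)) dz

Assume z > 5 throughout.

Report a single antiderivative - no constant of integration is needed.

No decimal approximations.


The answer is -z**4/2 + z*cos(z) - 3*log(z - 5) + 3*log(z - 3) - 4*log(z + 5) - sin(z).
Step 1. Rewrite: now ∫(-2*z**3) dz + ∫(-z*sin(z)) dz + ∫((-4*z**2 + 26*z - 90)/(z**3 - 3*z**2 - 25*z + 75)) dz.
Step 2. Evaluate the standard form: now -z**4/2 + ∫(-z*sin(z)) dz + ∫((-4*z**2 + 26*z - 90)/(z**3 - 3*z**2 - 25*z + 75)) dz.
Step 3. Integrate ∫(-z*sin(z)) dz by parts with u = z, dv = (-sin(z)) dz, so v = cos(z): now -z**4/2 + z*cos(z) + ∫((-4*z**2 + 26*z - 90)/(z**3 - 3*z**2 - 25*z + 75)) dz + ∫(-cos(z)) dz.
Step 4. Evaluate the standard form: now -z**4/2 + z*cos(z) - sin(z) + ∫((-4*z**2 + 26*z - 90)/(z**3 - 3*z**2 - 25*z + 75)) dz.
Step 5. Decompose ∫((-4*z**2 + 26*z - 90)/(z**3 - 3*z**2 - 25*z + 75)) dz by partial fractions, (-4*z**2 + 26*z - 90)/(z**3 - 3*z**2 - 25*z + 75) = -4/(z + 5) + 3/(z - 3) - 3/(z - 5): now -z**4/2 + z*cos(z) - sin(z) + ∫(-3/(z - 5)) dz + ∫(3/(z - 3)) dz + ∫(-4/(z + 5)) dz.
Step 6. Evaluate the standard form [assuming z > 5]: now -z**4/2 + z*cos(z) - 3*log(z - 5) - sin(z) + ∫(3/(z - 3)) dz + ∫(-4/(z + 5)) dz.
Step 7. Evaluate the standard form [assuming z > 3]: now -z**4/2 + z*cos(z) - 3*log(z - 5) + 3*log(z - 3) - sin(z) + ∫(-4/(z + 5)) dz.
Step 8. Evaluate the standard form [assuming z > -5]: now -z**4/2 + z*cos(z) - 3*log(z - 5) + 3*log(z - 3) - 4*log(z + 5) - sin(z).
Answer: -z**4/2 + z*cos(z) - 3*log(z - 5) + 3*log(z - 3) - 4*log(z + 5) - sin(z).


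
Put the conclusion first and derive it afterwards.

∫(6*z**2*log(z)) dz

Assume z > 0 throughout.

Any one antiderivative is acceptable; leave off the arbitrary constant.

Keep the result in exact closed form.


The answer is 2*z**3*log(z) - 2*z**3/3.
Step 1. Integrate ∫(6*z**2*log(z)) dz by parts with u = log(z), dv = (6*z**2) dz, so v = 2*z**3 [assuming z > 0]: now 2*z**3*log(z) + ∫(-2*z**2) dz.
Step 2. Evaluate the standard form: now 2*z**3*log(z) - 2*z**3/3.
Answer: 2*z**3*log(z) - 2*z**3/3.


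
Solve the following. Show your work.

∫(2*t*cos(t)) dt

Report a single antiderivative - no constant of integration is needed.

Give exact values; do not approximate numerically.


Step 1. Integrate ∫(2*t*cos(t)) dt by parts with u = t, dv = (2*cos(t)) dt, so v = 2*sin(t): now 2*t*sin(t) + ∫(-2*sin(t)) dt.
Step 2. Evaluate the standard form: now 2*t*sin(t) + 2*cos(t).
Answer: 2*t*sin(t) + 2*cos(t).


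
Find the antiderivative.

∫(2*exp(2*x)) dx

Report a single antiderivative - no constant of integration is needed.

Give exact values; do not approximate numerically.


Answer: exp(2*x).


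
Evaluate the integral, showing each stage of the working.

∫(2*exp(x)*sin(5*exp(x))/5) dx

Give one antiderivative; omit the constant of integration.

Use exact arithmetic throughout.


Step 1. Substitute u = exp(x), turning ∫(2*exp(x)*sin(5*exp(x))/5) dx into ∫(2*sin(5*u)/5) du: now ∫(2*sin(5*u)/5) du.
Step 2. Evaluate the standard form: now -2*cos(5*u)/25.
Step 3. Substitute back u = exp(x): now -2*cos(5*exp(x))/25.
Answer: -2*cos(5*exp(x))/25.


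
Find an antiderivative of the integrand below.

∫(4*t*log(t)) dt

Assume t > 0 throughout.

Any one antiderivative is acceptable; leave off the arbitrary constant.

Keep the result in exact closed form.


Answer: 2*t**2*log(t) - t**2.


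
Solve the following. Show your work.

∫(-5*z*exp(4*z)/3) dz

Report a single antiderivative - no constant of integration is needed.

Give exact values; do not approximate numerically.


Step 1. Integrate ∫(-5*z*exp(4*z)/3) dz by parts with u = z, dv = (-5*exp(4*z)/3) dz, so v = -5*exp(4*z)/12: now -5*z*exp(4*z)/12 + ∫(5*exp(4*z)/12) dz.
Step 2. Evaluate the standard form: now -5*z*exp(4*z)/12 + 5*exp(4*z)/48.
Answer: -5*z*exp(4*z)/12 + 5*exp(4*z)/48.


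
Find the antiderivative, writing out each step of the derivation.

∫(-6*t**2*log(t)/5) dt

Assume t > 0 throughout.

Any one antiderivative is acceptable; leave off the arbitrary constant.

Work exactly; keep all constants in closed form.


Step 1. Integrate ∫(-6*t**2*log(t)/5) dt by parts with u = log(t), dv = (-6*t**2/5) dt, so v = -2*t**3/5 [assuming t > 0]: now -2*t**3*log(t)/5 + ∫(2*t**2/5) dt.
Step 2. Evaluate the standard form: now -2*t**3*log(t)/5 + 2*t**3/15.
Answer: -2*t**3*log(t)/5 + 2*t**3/15.


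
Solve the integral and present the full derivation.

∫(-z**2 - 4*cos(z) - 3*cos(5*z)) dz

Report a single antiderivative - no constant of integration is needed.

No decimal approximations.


Step 1. Rewrite: now ∫(-z**2) dz + ∫(-4*cos(z)) dz + ∫(-3*cos(5*z)) dz.
Step 2. Evaluate the standard form: now -z**3/3 + ∫(-4*cos(z)) dz + ∫(-3*cos(5*z)) dz.
Step 3. Evaluate the standard form: now -z**3/3 - 4*sin(z) + ∫(-3*cos(5*z)) dz.
Step 4. Evaluate the standard form: now -z**3/3 - 4*sin(z) - 3*sin(5*z)/5.
Answer: -z**3/3 - 4*sin(z) - 3*sin(5*z)/5.


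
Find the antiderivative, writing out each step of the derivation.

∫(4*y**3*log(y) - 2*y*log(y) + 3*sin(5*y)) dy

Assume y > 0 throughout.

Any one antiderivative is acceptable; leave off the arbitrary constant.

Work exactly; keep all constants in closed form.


Step 1. Rewrite: now ∫(-2*y*log(y)) dy + ∫(4*y**3*log(y)) dy + ∫(3*sin(5*y)) dy.
Step 2. Evaluate the standard form: now -3*cos(5*y)/5 + ∫(-2*y*log(y)) dy + ∫(4*y**3*log(y)) dy.
Step 3. Integrate ∫(4*y**3*log(y)) dy by parts with u = log(y), dv = (4*y**3) dy, so v = y**4 [assuming y > 0]: now y**4*log(y) - 3*cos(5*y)/5 + ∫(-y**3) dy + ∫(-2*y*log(y)) dy.
Step 4. Evaluate the standard form: now y**4*log(y) - y**4/4 - 3*cos(5*y)/5 + ∫(-2*y*log(y)) dy.
Step 5. Integrate ∫(-2*y*log(y)) dy by parts with u = log(y), dv = (-2*y) dy, so v = -y**2 [assuming y > 0]: now y**4*log(y) - y**4/4 - y**2*log(y) - 3*cos(5*y)/5 + ∫(y) dy.
Step 6. Evaluate the standard form: now y**4*log(y) - y**4/4 - y**2*log(y) + y**2/2 - 3*cos(5*y)/5.
Answer: y**4*log(y) - y**4/4 - y**2*log(y) + y**2/2 - 3*cos(5*y)/5.


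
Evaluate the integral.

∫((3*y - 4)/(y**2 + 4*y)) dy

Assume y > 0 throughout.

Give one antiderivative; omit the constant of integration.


Answer: -log(y) + 4*log(y + 4).


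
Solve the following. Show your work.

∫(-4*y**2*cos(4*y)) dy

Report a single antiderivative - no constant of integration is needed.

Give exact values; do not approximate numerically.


Step 1. Integrate ∫(-4*y**2*cos(4*y)) dy by parts with u = y**2, dv = (-4*cos(4*y)) dy, so v = -sin(4*y): now -y**2*sin(4*y) + ∫(2*y*sin(4*y)) dy.
Step 2. Integrate ∫(2*y*sin(4*y)) dy by parts with u = y, dv = (2*sin(4*y)) dy, so v = -cos(4*y)/2: now -y**2*sin(4*y) - y*cos(4*y)/2 + ∫(cos(4*y)/2) dy.
Step 3. Evaluate the standard form: now -y**2*sin(4*y) - y*cos(4*y)/2 + sin(4*y)/8.
Answer: -y**2*sin(4*y) - y*cos(4*y)/2 + sin(4*y)/8.


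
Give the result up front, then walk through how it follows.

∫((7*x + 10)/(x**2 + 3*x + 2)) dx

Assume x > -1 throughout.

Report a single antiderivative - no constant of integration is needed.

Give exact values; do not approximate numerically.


The answer is 3*log(x + 1) + 4*log(x + 2).
Step 1. Decompose ∫((7*x + 10)/(x**2 + 3*x + 2)) dx by partial fractions, (7*x + 10)/(x**2 + 3*x + 2) = 4/(x + 2) + 3/(x + 1): now ∫(3/(x + 1)) dx + ∫(4/(x + 2)) dx.
Step 2. Evaluate the standard form [assuming x > -2]: now 4*log(x + 2) + ∫(3/(x + 1)) dx.
Step 3. Evaluate the standard form [assuming x > -1]: now 3*log(x + 1) + 4*log(x + 2).
Answer: 3*log(x + 1) + 4*log(x + 2).


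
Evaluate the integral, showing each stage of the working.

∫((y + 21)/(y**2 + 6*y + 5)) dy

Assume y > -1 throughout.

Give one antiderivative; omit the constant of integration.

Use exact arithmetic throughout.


Step 1. Decompose ∫((y + 21)/(y**2 + 6*y + 5)) dy by partial fractions, (y + 21)/(y**2 + 6*y + 5) = -4/(y + 5) + 5/(y + 1): now ∫(5/(y + 1)) dy + ∫(-4/(y + 5)) dy.
Step 2. Evaluate the standard form [assuming y > -5]: now -4*log(y + 5) + ∫(5/(y + 1)) dy.
Step 3. Evaluate the standard form [assuming y > -1]: now 5*log(y + 1) - 4*log(y + 5).
Answer: 5*log(y + 1) - 4*log(y + 5).


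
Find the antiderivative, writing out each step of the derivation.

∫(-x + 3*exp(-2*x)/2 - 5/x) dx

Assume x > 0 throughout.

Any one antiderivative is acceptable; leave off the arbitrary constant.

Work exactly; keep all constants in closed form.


Step 1. Rewrite: now ∫(-5/x) dx + ∫(-x) dx + ∫(3*exp(-2*x)/2) dx.
Step 2. Evaluate the standard form: now -x**2/2 + ∫(-5/x) dx + ∫(3*exp(-2*x)/2) dx.
Step 3. Evaluate the standard form [assuming x > 0]: now -x**2/2 - 5*log(x) + ∫(3*exp(-2*x)/2) dx.
Step 4. Evaluate the standard form: now -x**2/2 - 5*log(x) - 3*exp(-2*x)/4.
Answer: -x**2/2 - 5*log(x) - 3*exp(-2*x)/4.


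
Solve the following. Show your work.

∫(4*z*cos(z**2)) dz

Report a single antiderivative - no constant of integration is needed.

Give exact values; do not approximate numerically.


Step 1. Substitute u = z**2, turning ∫(4*z*cos(z**2)) dz into ∫(2*cos(u)) du: now ∫(2*cos(u)) du.
Step 2. Evaluate the standard form: now 2*sin(u).
Step 3. Substitute back u = z**2: now 2*sin(z**2).
Answer: 2*sin(z**2).


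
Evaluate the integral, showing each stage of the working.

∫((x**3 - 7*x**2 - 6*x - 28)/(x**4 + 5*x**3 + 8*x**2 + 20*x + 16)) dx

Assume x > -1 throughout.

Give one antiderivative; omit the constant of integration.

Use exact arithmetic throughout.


Step 1. Decompose ∫((x**3 - 7*x**2 - 6*x - 28)/(x**4 + 5*x**3 + 8*x**2 + 20*x + 16)) dx by partial fractions, (x**3 - 7*x**2 - 6*x - 28)/(x**4 + 5*x**3 + 8*x**2 + 20*x + 16) = -2/(x**2 + 4) + 3/(x + 4) - 2/(x + 1): now ∫(-2/(x + 1)) dx + ∫(3/(x + 4)) dx + ∫(-2/(x**2 + 4)) dx.
Step 2. Evaluate the standard form [assuming x > -1]: now -2*log(x + 1) + ∫(3/(x + 4)) dx + ∫(-2/(x**2 + 4)) dx.
Step 3. Evaluate the standard form [assuming x > -4]: now -2*log(x + 1) + 3*log(x + 4) + ∫(-2/(x**2 + 4)) dx.
Step 4. Evaluate the standard form: now -2*log(x + 1) + 3*log(x + 4) - atan(x/2).
Answer: -2*log(x + 1) + 3*log(x + 4) - atan(x/2).


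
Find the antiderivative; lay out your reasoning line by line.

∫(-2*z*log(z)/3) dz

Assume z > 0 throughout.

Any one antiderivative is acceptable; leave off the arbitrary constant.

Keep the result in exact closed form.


Step 1. Integrate ∫(-2*z*log(z)/3) dz by parts with u = log(z), dv = (-2*z/3) dz, so v = -z**2/3 [assuming z > 0]: now -z**2*log(z)/3 + ∫(z/3) dz.
Step 2. Evaluate the standard form: now -z**2*log(z)/3 + z**2/6.
Answer: -z**2*log(z)/3 + z**2/6.


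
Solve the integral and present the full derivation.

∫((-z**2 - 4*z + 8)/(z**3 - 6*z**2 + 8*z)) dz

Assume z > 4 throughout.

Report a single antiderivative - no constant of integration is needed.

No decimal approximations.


Step 1. Decompose ∫((-z**2 - 4*z + 8)/(z**3 - 6*z**2 + 8*z)) dz by partial fractions, (-z**2 - 4*z + 8)/(z**3 - 6*z**2 + 8*z) = 1/(z - 2) - 3/(z - 4) + 1/z: now ∫(1/z) dz + ∫(-3/(z - 4)) dz + ∫(1/(z - 2)) dz.
Step 2. Evaluate the standard form [assuming z > 0]: now log(z) + ∫(-3/(z - 4)) dz + ∫(1/(z - 2)) dz.
Step 3. Evaluate the standard form [assuming z > 2]: now log(z) + log(z - 2) + ∫(-3/(z - 4)) dz.
Step 4. Evaluate the standard form [assuming z > 4]: now log(z) - 3*log(z - 4) + log(z - 2).
Answer: log(z) - 3*log(z - 4) + log(z - 2).


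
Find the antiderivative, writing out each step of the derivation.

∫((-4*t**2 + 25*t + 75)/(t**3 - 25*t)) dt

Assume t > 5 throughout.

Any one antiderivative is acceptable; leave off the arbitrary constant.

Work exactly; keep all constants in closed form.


Step 1. Decompose ∫((-4*t**2 + 25*t + 75)/(t**3 - 25*t)) dt by partial fractions, (-4*t**2 + 25*t + 75)/(t**3 - 25*t) = -3/(t + 5) + 2/(t - 5) - 3/t: now ∫(-3/t) dt + ∫(2/(t - 5)) dt + ∫(-3/(t + 5)) dt.
Step 2. Evaluate the standard form [assuming t > 5]: now 2*log(t - 5) + ∫(-3/t) dt + ∫(-3/(t + 5)) dt.
Step 3. Evaluate the standard form [assuming t > 0]: now -3*log(t) + 2*log(t - 5) + ∫(-3/(t + 5)) dt.
Step 4. Evaluate the standard form [assuming t > -5]: now -3*log(t) + 2*log(t - 5) - 3*log(t + 5).
Answer: -3*log(t) + 2*log(t - 5) - 3*log(t + 5).


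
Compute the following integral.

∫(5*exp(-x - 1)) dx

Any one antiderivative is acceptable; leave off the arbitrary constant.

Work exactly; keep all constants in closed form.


Answer: -5*exp(-x - 1).


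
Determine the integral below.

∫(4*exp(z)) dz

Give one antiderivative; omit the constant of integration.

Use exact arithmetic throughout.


Answer: 4*exp(z).


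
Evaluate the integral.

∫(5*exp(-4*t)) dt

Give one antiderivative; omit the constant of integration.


Answer: -5*exp(-4*t)/4.


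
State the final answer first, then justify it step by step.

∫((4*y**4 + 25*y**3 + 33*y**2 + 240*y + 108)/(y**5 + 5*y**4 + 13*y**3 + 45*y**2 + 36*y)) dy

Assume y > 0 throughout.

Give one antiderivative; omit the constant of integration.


The answer is 3*log(y) + 4*log(y + 1) - 3*log(y + 4) - atan(y/3).
Step 1. Decompose ∫((4*y**4 + 25*y**3 + 33*y**2 + 240*y + 108)/(y**5 + 5*y**4 + 13*y**3 + 45*y**2 + 36*y)) dy by partial fractions, (4*y**4 + 25*y**3 + 33*y**2 + 240*y + 108)/(y**5 + 5*y**4 + 13*y**3 + 45*y**2 + 36*y) = -3/(y**2 + 9) - 3/(y + 4) + 4/(y + 1) + 3/y: now ∫(3/y) dy + ∫(4/(y + 1)) dy + ∫(-3/(y + 4)) dy + ∫(-3/(y**2 + 9)) dy.
Step 2. Evaluate the standard form [assuming y > 0]: now 3*log(y) + ∫(4/(y + 1)) dy + ∫(-3/(y + 4)) dy + ∫(-3/(y**2 + 9)) dy.
Step 3. Evaluate the standard form [assuming y > -4]: now 3*log(y) - 3*log(y + 4) + ∫(4/(y + 1)) dy + ∫(-3/(y**2 + 9)) dy.
Step 4. Evaluate the standard form [assuming y > -1]: now 3*log(y) + 4*log(y + 1) - 3*log(y + 4) + ∫(-3/(y**2 + 9)) dy.
Step 5. Evaluate the standard form: now 3*log(y) + 4*log(y + 1) - 3*log(y + 4) - atan(y/3).
Answer: 3*log(y) + 4*log(y + 1) - 3*log(y + 4) - atan(y/3).


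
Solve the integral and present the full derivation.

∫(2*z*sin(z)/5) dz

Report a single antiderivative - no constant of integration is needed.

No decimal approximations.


Step 1. Integrate ∫(2*z*sin(z)/5) dz by parts with u = z, dv = (2*sin(z)/5) dz, so v = -2*cos(z)/5: now -2*z*cos(z)/5 + ∫(2*cos(z)/5) dz.
Step 2. Evaluate the standard form: now -2*z*cos(z)/5 + 2*sin(z)/5.
Answer: -2*z*cos(z)/5 + 2*sin(z)/5.


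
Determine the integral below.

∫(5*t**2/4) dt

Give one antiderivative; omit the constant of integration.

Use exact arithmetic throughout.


Answer: 5*t**3/12.


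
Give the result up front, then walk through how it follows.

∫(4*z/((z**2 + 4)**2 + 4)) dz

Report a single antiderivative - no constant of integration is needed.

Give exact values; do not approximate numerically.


The answer is atan(z**2/2 + 2).
Step 1. Substitute u = z**2 + 4, turning ∫(4*z/((z**2 + 4)**2 + 4)) dz into ∫(2/(u**2 + 4)) du: now ∫(2/(u**2 + 4)) du.
Step 2. Evaluate the standard form: now atan(u/2).
Step 3. Substitute back u = z**2 + 4: now atan(z**2/2 + 2).
Answer: atan(z**2/2 + 2).


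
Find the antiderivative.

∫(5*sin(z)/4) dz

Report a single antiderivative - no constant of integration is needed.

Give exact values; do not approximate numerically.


Answer: -5*cos(z)/4.


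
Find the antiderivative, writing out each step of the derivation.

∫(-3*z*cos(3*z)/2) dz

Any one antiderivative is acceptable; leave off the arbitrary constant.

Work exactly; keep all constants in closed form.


Step 1. Integrate ∫(-3*z*cos(3*z)/2) dz by parts with u = z, dv = (-3*cos(3*z)/2) dz, so v = -sin(3*z)/2: now -z*sin(3*z)/2 + ∫(sin(3*z)/2) dz.
Step 2. Evaluate the standard form: now -z*sin(3*z)/2 - cos(3*z)/6.
Answer: -z*sin(3*z)/2 - cos(3*z)/6.


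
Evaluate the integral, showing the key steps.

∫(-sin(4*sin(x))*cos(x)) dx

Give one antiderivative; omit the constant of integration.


Step 1. Substitute u = sin(x), turning ∫(-sin(4*sin(x))*cos(x)) dx into ∫(-sin(4*u)) du: now ∫(-sin(4*u)) du.
Step 2. Evaluate the standard form: now cos(4*u)/4.
Step 3. Substitute back u = sin(x): now cos(4*sin(x))/4.
Answer: cos(4*sin(x))/4.


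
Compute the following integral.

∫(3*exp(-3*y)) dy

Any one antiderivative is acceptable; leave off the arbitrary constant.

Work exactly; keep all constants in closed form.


Answer: -exp(-3*y).


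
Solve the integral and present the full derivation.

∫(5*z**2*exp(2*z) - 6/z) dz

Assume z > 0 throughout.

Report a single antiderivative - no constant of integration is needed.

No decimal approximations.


Step 1. Rewrite: now ∫(-6/z) dz + ∫(5*z**2*exp(2*z)) dz.
Step 2. Integrate ∫(5*z**2*exp(2*z)) dz by parts with u = z**2, dv = (5*exp(2*z)) dz, so v = 5*exp(2*z)/2: now 5*z**2*exp(2*z)/2 + ∫(-6/z) dz + ∫(-5*z*exp(2*z)) dz.
Step 3. Integrate ∫(-5*z*exp(2*z)) dz by parts with u = z, dv = (-5*exp(2*z)) dz, so v = -5*exp(2*z)/2: now 5*z**2*exp(2*z)/2 - 5*z*exp(2*z)/2 + ∫(-6/z) dz + ∫(5*exp(2*z)/2) dz.
Step 4. Evaluate the standard form: now 5*z**2*exp(2*z)/2 - 5*z*exp(2*z)/2 + 5*exp(2*z)/4 + ∫(-6/z) dz.
Step 5. Evaluate the standard form [assuming z > 0]: now 5*z**2*exp(2*z)/2 - 5*z*exp(2*z)/2 + 5*exp(2*z)/4 - 6*log(z).
Answer: 5*z**2*exp(2*z)/2 - 5*z*exp(2*z)/2 + 5*exp(2*z)/4 - 6*log(z).


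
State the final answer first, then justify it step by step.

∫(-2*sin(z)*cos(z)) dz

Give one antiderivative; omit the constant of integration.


The answer is -sin(z)**2.
Step 1. Substitute u = sin(z), turning ∫(-2*sin(z)*cos(z)) dz into ∫(-2*u) du: now ∫(-2*u) du.
Step 2. Evaluate the standard form: now -u**2.
Step 3. Substitute back u = sin(z): now -sin(z)**2.
Answer: -sin(z)**2.


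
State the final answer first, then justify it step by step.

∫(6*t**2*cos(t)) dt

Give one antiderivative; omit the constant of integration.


The answer is 6*t**2*sin(t) + 12*t*cos(t) - 12*sin(t).
Step 1. Integrate ∫(6*t**2*cos(t)) dt by parts with u = t**2, dv = (6*cos(t)) dt, so v = 6*sin(t): now 6*t**2*sin(t) + ∫(-12*t*sin(t)) dt.
Step 2. Integrate ∫(-12*t*sin(t)) dt by parts with u = t, dv = (-12*sin(t)) dt, so v = 12*cos(t): now 6*t**2*sin(t) + 12*t*cos(t) + ∫(-12*cos(t)) dt.
Step 3. Evaluate the standard form: now 6*t**2*sin(t) + 12*t*cos(t) - 12*sin(t).
Answer: 6*t**2*sin(t) + 12*t*cos(t) - 12*sin(t).


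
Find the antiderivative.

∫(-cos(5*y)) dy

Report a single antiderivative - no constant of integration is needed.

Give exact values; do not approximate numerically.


Answer: -sin(5*y)/5.


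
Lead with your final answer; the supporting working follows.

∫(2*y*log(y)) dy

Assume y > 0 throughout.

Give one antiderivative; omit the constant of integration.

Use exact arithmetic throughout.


The answer is y**2*log(y) - y**2/2.
Step 1. Integrate ∫(2*y*log(y)) dy by parts with u = log(y), dv = (2*y) dy, so v = y**2 [assuming y > 0]: now y**2*log(y) + ∫(-y) dy.
Step 2. Evaluate the standard form: now y**2*log(y) - y**2/2.
Answer: y**2*log(y) - y**2/2.


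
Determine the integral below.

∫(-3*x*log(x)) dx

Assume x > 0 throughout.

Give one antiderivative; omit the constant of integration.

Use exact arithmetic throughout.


Answer: -3*x**2*log(x)/2 + 3*x**2/4.


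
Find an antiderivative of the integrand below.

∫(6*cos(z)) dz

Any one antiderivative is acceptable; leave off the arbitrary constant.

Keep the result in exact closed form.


Answer: 6*sin(z).


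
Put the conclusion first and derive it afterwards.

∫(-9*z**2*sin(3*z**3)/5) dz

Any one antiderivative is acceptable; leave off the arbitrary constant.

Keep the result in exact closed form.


The answer is cos(3*z**3)/5.
Step 1. Substitute u = z**3, turning ∫(-9*z**2*sin(3*z**3)/5) dz into ∫(-3*sin(3*u)/5) du: now ∫(-3*sin(3*u)/5) du.
Step 2. Evaluate the standard form: now cos(3*u)/5.
Step 3. Substitute back u = z**3: now cos(3*z**3)/5.
Answer: cos(3*z**3)/5.


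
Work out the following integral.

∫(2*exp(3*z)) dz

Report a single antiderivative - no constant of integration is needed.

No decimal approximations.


Answer: 2*exp(3*z)/3.


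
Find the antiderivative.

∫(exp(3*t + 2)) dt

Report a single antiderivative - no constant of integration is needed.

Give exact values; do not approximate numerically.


Answer: exp(3*t + 2)/3.


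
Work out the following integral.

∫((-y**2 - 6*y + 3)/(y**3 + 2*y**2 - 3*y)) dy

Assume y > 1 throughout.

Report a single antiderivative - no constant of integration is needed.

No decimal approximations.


Answer: -log(y) - log(y - 1) + log(y + 3).


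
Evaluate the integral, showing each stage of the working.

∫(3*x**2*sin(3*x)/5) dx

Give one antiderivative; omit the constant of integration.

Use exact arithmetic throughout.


Step 1. Integrate ∫(3*x**2*sin(3*x)/5) dx by parts with u = x**2, dv = (3*sin(3*x)/5) dx, so v = -cos(3*x)/5: now -x**2*cos(3*x)/5 + ∫(2*x*cos(3*x)/5) dx.
Step 2. Integrate ∫(2*x*cos(3*x)/5) dx by parts with u = x, dv = (2*cos(3*x)/5) dx, so v = 2*sin(3*x)/15: now -x**2*cos(3*x)/5 + 2*x*sin(3*x)/15 + ∫(-2*sin(3*x)/15) dx.
Step 3. Evaluate the standard form: now -x**2*cos(3*x)/5 + 2*x*sin(3*x)/15 + 2*cos(3*x)/45.
Answer: -x**2*cos(3*x)/5 + 2*x*sin(3*x)/15 + 2*cos(3*x)/45.


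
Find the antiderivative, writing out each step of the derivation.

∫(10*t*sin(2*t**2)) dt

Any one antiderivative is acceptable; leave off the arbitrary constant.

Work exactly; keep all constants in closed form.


Step 1. Substitute u = t**2, turning ∫(10*t*sin(2*t**2)) dt into ∫(5*sin(2*u)) du: now ∫(5*sin(2*u)) du.
Step 2. Evaluate the standard form: now -5*cos(2*u)/2.
Step 3. Substitute back u = t**2: now -5*cos(2*t**2)/2.
Answer: -5*cos(2*t**2)/2.


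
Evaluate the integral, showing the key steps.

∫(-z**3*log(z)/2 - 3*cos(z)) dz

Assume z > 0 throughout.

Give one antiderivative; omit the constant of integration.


Step 1. Rewrite: now ∫(-z**3*log(z)/2) dz + ∫(-3*cos(z)) dz.
Step 2. Integrate ∫(-z**3*log(z)/2) dz by parts with u = log(z), dv = (-z**3/2) dz, so v = -z**4/8 [assuming z > 0]: now -z**4*log(z)/8 + ∫(z**3/8) dz + ∫(-3*cos(z)) dz.
Step 3. Evaluate the standard form: now -z**4*log(z)/8 + z**4/32 + ∫(-3*cos(z)) dz.
Step 4. Evaluate the standard form: now -z**4*log(z)/8 + z**4/32 - 3*sin(z).
Answer: -z**4*log(z)/8 + z**4/32 - 3*sin(z).


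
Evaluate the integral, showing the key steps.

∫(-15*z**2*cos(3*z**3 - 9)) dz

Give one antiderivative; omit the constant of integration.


Step 1. Substitute u = z**3 - 3, turning ∫(-15*z**2*cos(3*z**3 - 9)) dz into ∫(-5*cos(3*u)) du: now ∫(-5*cos(3*u)) du.
Step 2. Evaluate the standard form: now -5*sin(3*u)/3.
Step 3. Substitute back u = z**3 - 3: now -5*sin(3*z**3 - 9)/3.
Answer: -5*sin(3*z**3 - 9)/3.


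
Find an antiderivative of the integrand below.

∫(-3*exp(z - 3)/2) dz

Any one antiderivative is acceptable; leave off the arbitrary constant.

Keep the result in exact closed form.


Answer: -3*exp(z - 3)/2.


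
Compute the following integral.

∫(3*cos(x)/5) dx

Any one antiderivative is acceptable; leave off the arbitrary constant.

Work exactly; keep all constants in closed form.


Answer: 3*sin(x)/5.


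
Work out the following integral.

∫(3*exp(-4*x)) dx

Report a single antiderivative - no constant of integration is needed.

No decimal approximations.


Answer: -3*exp(-4*x)/4.


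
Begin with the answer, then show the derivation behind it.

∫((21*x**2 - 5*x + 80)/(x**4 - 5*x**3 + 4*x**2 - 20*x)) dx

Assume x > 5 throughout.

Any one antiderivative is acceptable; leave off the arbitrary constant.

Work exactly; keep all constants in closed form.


The answer is -4*log(x) + 4*log(x - 5) + atan(x/2)/2.
Step 1. Decompose ∫((21*x**2 - 5*x + 80)/(x**4 - 5*x**3 + 4*x**2 - 20*x)) dx by partial fractions, (21*x**2 - 5*x + 80)/(x**4 - 5*x**3 + 4*x**2 - 20*x) = 1/(x**2 + 4) + 4/(x - 5) - 4/x: now ∫(-4/x) dx + ∫(4/(x - 5)) dx + ∫(1/(x**2 + 4)) dx.
Step 2. Evaluate the standard form [assuming x > 5]: now 4*log(x - 5) + ∫(-4/x) dx + ∫(1/(x**2 + 4)) dx.
Step 3. Evaluate the standard form [assuming x > 0]: now -4*log(x) + 4*log(x - 5) + ∫(1/(x**2 + 4)) dx.
Step 4. Evaluate the standard form: now -4*log(x) + 4*log(x - 5) + atan(x/2)/2.
Answer: -4*log(x) + 4*log(x - 5) + atan(x/2)/2.


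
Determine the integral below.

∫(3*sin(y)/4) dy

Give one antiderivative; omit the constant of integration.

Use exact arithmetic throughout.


Answer: -3*cos(y)/4.


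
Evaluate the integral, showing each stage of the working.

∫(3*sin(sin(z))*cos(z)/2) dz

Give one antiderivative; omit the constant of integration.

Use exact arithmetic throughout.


Step 1. Substitute u = sin(z), turning ∫(3*sin(sin(z))*cos(z)/2) dz into ∫(3*sin(u)/2) du: now ∫(3*sin(u)/2) du.
Step 2. Evaluate the standard form: now -3*cos(u)/2.
Step 3. Substitute back u = sin(z): now -3*cos(sin(z))/2.
Answer: -3*cos(sin(z))/2.


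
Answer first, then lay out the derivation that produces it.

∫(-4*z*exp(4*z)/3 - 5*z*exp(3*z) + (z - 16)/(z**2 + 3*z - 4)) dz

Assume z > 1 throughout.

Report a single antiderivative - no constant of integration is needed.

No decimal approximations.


The answer is -z*exp(4*z)/3 - 5*z*exp(3*z)/3 + exp(4*z)/12 + 5*exp(3*z)/9 - 3*log(z - 1) + 4*log(z + 4).
Step 1. Rewrite: now ∫(-5*z*exp(3*z)) dz + ∫(-4*z*exp(4*z)/3) dz + ∫((z - 16)/(z**2 + 3*z - 4)) dz.
Step 2. Integrate ∫(-4*z*exp(4*z)/3) dz by parts with u = z, dv = (-4*exp(4*z)/3) dz, so v = -exp(4*z)/3: now -z*exp(4*z)/3 + ∫(-5*z*exp(3*z)) dz + ∫((z - 16)/(z**2 + 3*z - 4)) dz + ∫(exp(4*z)/3) dz.
Step 3. Evaluate the standard form: now -z*exp(4*z)/3 + exp(4*z)/12 + ∫(-5*z*exp(3*z)) dz + ∫((z - 16)/(z**2 + 3*z - 4)) dz.
Step 4. Integrate ∫(-5*z*exp(3*z)) dz by parts with u = z, dv = (-5*exp(3*z)) dz, so v = -5*exp(3*z)/3: now -z*exp(4*z)/3 - 5*z*exp(3*z)/3 + exp(4*z)/12 + ∫((z - 16)/(z**2 + 3*z - 4)) dz + ∫(5*exp(3*z)/3) dz.
Step 5. Evaluate the standard form: now -z*exp(4*z)/3 - 5*z*exp(3*z)/3 + exp(4*z)/12 + 5*exp(3*z)/9 + ∫((z - 16)/(z**2 + 3*z - 4)) dz.
Step 6. Decompose ∫((z - 16)/(z**2 + 3*z - 4)) dz by partial fractions, (z - 16)/(z**2 + 3*z - 4) = 4/(z + 4) - 3/(z - 1): now -z*exp(4*z)/3 - 5*z*exp(3*z)/3 + exp(4*z)/12 + 5*exp(3*z)/9 + ∫(-3/(z - 1)) dz + ∫(4/(z + 4)) dz.
Step 7. Evaluate the standard form [assuming z > 1]: now -z*exp(4*z)/3 - 5*z*exp(3*z)/3 + exp(4*z)/12 + 5*exp(3*z)/9 - 3*log(z - 1) + ∫(4/(z + 4)) dz.
Step 8. Evaluate the standard form [assuming z > -4]: now -z*exp(4*z)/3 - 5*z*exp(3*z)/3 + exp(4*z)/12 + 5*exp(3*z)/9 - 3*log(z - 1) + 4*log(z + 4).
Answer: -z*exp(4*z)/3 - 5*z*exp(3*z)/3 + exp(4*z)/12 + 5*exp(3*z)/9 - 3*log(z - 1) + 4*log(z + 4).


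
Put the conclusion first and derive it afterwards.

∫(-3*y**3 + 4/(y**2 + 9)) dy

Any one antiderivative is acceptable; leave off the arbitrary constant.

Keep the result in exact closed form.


The answer is -3*y**4/4 + 4*atan(y/3)/3.
Step 1. Rewrite: now ∫(-3*y**3) dy + ∫(4/(y**2 + 9)) dy.
Step 2. Evaluate the standard form: now -3*y**4/4 + ∫(4/(y**2 + 9)) dy.
Step 3. Evaluate the standard form: now -3*y**4/4 + 4*atan(y/3)/3.
Answer: -3*y**4/4 + 4*atan(y/3)/3.


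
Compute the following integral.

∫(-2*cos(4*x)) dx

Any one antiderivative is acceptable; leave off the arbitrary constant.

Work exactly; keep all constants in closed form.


Answer: -sin(4*x)/2.


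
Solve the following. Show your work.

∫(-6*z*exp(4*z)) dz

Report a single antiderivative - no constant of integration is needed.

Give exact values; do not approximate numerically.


Step 1. Integrate ∫(-6*z*exp(4*z)) dz by parts with u = z, dv = (-6*exp(4*z)) dz, so v = -3*exp(4*z)/2: now -3*z*exp(4*z)/2 + ∫(3*exp(4*z)/2) dz.
Step 2. Evaluate the standard form: now -3*z*exp(4*z)/2 + 3*exp(4*z)/8.
Answer: -3*z*exp(4*z)/2 + 3*exp(4*z)/8.


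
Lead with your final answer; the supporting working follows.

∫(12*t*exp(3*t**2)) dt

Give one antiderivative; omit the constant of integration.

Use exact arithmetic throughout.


The answer is 2*exp(3*t**2).
Step 1. Substitute u = t**2, turning ∫(12*t*exp(3*t**2)) dt into ∫(6*exp(3*u)) du: now ∫(6*exp(3*u)) du.
Step 2. Evaluate the standard form: now 2*exp(3*u).
Step 3. Substitute back u = t**2: now 2*exp(3*t**2).
Answer: 2*exp(3*t**2).


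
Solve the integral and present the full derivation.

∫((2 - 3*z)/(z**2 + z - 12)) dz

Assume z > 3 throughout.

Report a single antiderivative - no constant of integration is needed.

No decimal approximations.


Step 1. Decompose ∫((2 - 3*z)/(z**2 + z - 12)) dz by partial fractions, (2 - 3*z)/(z**2 + z - 12) = -2/(z + 4) - 1/(z - 3): now ∫(-1/(z - 3)) dz + ∫(-2/(z + 4)) dz.
Step 2. Evaluate the standard form [assuming z > -4]: now -2*log(z + 4) + ∫(-1/(z - 3)) dz.
Step 3. Evaluate the standard form [assuming z > 3]: now -log(z - 3) - 2*log(z + 4).
Answer: -log(z - 3) - 2*log(z + 4).


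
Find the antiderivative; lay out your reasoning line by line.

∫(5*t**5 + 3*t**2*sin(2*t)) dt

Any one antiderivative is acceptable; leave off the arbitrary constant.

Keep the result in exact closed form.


Step 1. Rewrite: now ∫(5*t**5) dt + ∫(3*t**2*sin(2*t)) dt.
Step 2. Integrate ∫(3*t**2*sin(2*t)) dt by parts with u = t**2, dv = (3*sin(2*t)) dt, so v = -3*cos(2*t)/2: now -3*t**2*cos(2*t)/2 + ∫(5*t**5) dt + ∫(3*t*cos(2*t)) dt.
Step 3. Integrate ∫(3*t*cos(2*t)) dt by parts with u = t, dv = (3*cos(2*t)) dt, so v = 3*sin(2*t)/2: now -3*t**2*cos(2*t)/2 + 3*t*sin(2*t)/2 + ∫(5*t**5) dt + ∫(-3*sin(2*t)/2) dt.
Step 4. Evaluate the standard form: now -3*t**2*cos(2*t)/2 + 3*t*sin(2*t)/2 + 3*cos(2*t)/4 + ∫(5*t**5) dt.
Step 5. Evaluate the standard form: now 5*t**6/6 - 3*t**2*cos(2*t)/2 + 3*t*sin(2*t)/2 + 3*cos(2*t)/4.
Answer: 5*t**6/6 - 3*t**2*cos(2*t)/2 + 3*t*sin(2*t)/2 + 3*cos(2*t)/4.


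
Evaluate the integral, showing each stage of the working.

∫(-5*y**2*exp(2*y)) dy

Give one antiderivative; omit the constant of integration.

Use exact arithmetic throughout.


Step 1. Integrate ∫(-5*y**2*exp(2*y)) dy by parts with u = y**2, dv = (-5*exp(2*y)) dy, so v = -5*exp(2*y)/2: now -5*y**2*exp(2*y)/2 + ∫(5*y*exp(2*y)) dy.
Step 2. Integrate ∫(5*y*exp(2*y)) dy by parts with u = y, dv = (5*exp(2*y)) dy, so v = 5*exp(2*y)/2: now -5*y**2*exp(2*y)/2 + 5*y*exp(2*y)/2 + ∫(-5*exp(2*y)/2) dy.
Step 3. Evaluate the standard form: now -5*y**2*exp(2*y)/2 + 5*y*exp(2*y)/2 - 5*exp(2*y)/4.
Answer: -5*y**2*exp(2*y)/2 + 5*y*exp(2*y)/2 - 5*exp(2*y)/4.


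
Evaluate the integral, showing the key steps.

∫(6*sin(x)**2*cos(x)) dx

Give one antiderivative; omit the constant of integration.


Step 1. Substitute u = sin(x), turning ∫(6*sin(x)**2*cos(x)) dx into ∫(6*u**2) du: now ∫(6*u**2) du.
Step 2. Evaluate the standard form: now 2*u**3.
Step 3. Substitute back u = sin(x): now 2*sin(x)**3.
Answer: 2*sin(x)**3.


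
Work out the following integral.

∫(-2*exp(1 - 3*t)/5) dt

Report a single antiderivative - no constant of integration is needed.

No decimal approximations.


Answer: 2*exp(1 - 3*t)/15.


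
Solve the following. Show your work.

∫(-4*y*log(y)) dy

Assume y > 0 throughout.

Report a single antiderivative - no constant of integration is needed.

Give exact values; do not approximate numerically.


Step 1. Integrate ∫(-4*y*log(y)) dy by parts with u = log(y), dv = (-4*y) dy, so v = -2*y**2 [assuming y > 0]: now -2*y**2*log(y) + ∫(2*y) dy.
Step 2. Evaluate the standard form: now -2*y**2*log(y) + y**2.
Answer: -2*y**2*log(y) + y**2.


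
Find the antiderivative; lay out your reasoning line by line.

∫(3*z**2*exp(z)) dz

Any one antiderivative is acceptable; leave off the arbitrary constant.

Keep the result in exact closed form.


Step 1. Integrate ∫(3*z**2*exp(z)) dz by parts with u = z**2, dv = (3*exp(z)) dz, so v = 3*exp(z): now 3*z**2*exp(z) + ∫(-6*z*exp(z)) dz.
Step 2. Integrate ∫(-6*z*exp(z)) dz by parts with u = z, dv = (-6*exp(z)) dz, so v = -6*exp(z): now 3*z**2*exp(z) - 6*z*exp(z) + ∫(6*exp(z)) dz.
Step 3. Evaluate the standard form: now 3*z**2*exp(z) - 6*z*exp(z) + 6*exp(z).
Answer: 3*z**2*exp(z) - 6*z*exp(z) + 6*exp(z).


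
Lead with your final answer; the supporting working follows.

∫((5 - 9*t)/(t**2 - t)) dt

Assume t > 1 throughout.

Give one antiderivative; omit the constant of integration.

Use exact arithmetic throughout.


The answer is -5*log(t) - 4*log(t - 1).
Step 1. Decompose ∫((5 - 9*t)/(t**2 - t)) dt by partial fractions, (5 - 9*t)/(t**2 - t) = -4/(t - 1) - 5/t: now ∫(-5/t) dt + ∫(-4/(t - 1)) dt.
Step 2. Evaluate the standard form [assuming t > 0]: now -5*log(t) + ∫(-4/(t - 1)) dt.
Step 3. Evaluate the standard form [assuming t > 1]: now -5*log(t) - 4*log(t - 1).
Answer: -5*log(t) - 4*log(t - 1).


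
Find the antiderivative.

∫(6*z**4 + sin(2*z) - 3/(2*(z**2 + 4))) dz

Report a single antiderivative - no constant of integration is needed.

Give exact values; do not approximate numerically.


Answer: 6*z**5/5 - cos(2*z)/2 - 3*atan(z/2)/4.


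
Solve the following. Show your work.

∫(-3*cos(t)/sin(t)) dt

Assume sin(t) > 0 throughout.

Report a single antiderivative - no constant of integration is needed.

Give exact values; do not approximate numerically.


Step 1. Substitute u = sin(t), turning ∫(-3*cos(t)/sin(t)) dt into ∫(-3/u) du: now ∫(-3/u) du.
Step 2. Evaluate the standard form [assuming u > 0]: now -3*log(u).
Step 3. Substitute back u = sin(t): now -3*log(sin(t)).
Answer: -3*log(sin(t)).


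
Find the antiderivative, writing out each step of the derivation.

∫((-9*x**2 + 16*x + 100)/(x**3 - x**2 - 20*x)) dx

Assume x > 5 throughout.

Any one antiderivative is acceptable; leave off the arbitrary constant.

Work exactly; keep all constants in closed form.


Step 1. Decompose ∫((-9*x**2 + 16*x + 100)/(x**3 - x**2 - 20*x)) dx by partial fractions, (-9*x**2 + 16*x + 100)/(x**3 - x**2 - 20*x) = -3/(x + 4) - 1/(x - 5) - 5/x: now ∫(-5/x) dx + ∫(-1/(x - 5)) dx + ∫(-3/(x + 4)) dx.
Step 2. Evaluate the standard form [assuming x > -4]: now -3*log(x + 4) + ∫(-5/x) dx + ∫(-1/(x - 5)) dx.
Step 3. Evaluate the standard form [assuming x > 0]: now -5*log(x) - 3*log(x + 4) + ∫(-1/(x - 5)) dx.
Step 4. Evaluate the standard form [assuming x > 5]: now -5*log(x) - log(x - 5) - 3*log(x + 4).
Answer: -5*log(x) - log(x - 5) - 3*log(x + 4).


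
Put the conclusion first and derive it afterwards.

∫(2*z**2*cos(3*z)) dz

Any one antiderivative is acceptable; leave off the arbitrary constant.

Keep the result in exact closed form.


The answer is 2*z**2*sin(3*z)/3 + 4*z*cos(3*z)/9 - 4*sin(3*z)/27.
Step 1. Integrate ∫(2*z**2*cos(3*z)) dz by parts with u = z**2, dv = (2*cos(3*z)) dz, so v = 2*sin(3*z)/3: now 2*z**2*sin(3*z)/3 + ∫(-4*z*sin(3*z)/3) dz.
Step 2. Integrate ∫(-4*z*sin(3*z)/3) dz by parts with u = z, dv = (-4*sin(3*z)/3) dz, so v = 4*cos(3*z)/9: now 2*z**2*sin(3*z)/3 + 4*z*cos(3*z)/9 + ∫(-4*cos(3*z)/9) dz.
Step 3. Evaluate the standard form: now 2*z**2*sin(3*z)/3 + 4*z*cos(3*z)/9 - 4*sin(3*z)/27.
Answer: 2*z**2*sin(3*z)/3 + 4*z*cos(3*z)/9 - 4*sin(3*z)/27.


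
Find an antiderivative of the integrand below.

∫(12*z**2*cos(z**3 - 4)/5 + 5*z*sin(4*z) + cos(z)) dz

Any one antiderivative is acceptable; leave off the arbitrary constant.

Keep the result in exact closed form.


Answer: -5*z*cos(4*z)/4 + sin(z) + 5*sin(4*z)/16 + 4*sin(z**3 - 4)/5.


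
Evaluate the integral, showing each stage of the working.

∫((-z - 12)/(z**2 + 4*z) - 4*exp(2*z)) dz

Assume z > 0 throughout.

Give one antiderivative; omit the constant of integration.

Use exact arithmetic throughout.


Step 1. Rewrite: now ∫((-z - 12)/(z**2 + 4*z)) dz + ∫(-4*exp(2*z)) dz.
Step 2. Decompose ∫((-z - 12)/(z**2 + 4*z)) dz by partial fractions, (-z - 12)/(z**2 + 4*z) = 2/(z + 4) - 3/z: now ∫(-3/z) dz + ∫(2/(z + 4)) dz + ∫(-4*exp(2*z)) dz.
Step 3. Evaluate the standard form [assuming z > 0]: now -3*log(z) + ∫(2/(z + 4)) dz + ∫(-4*exp(2*z)) dz.
Step 4. Evaluate the standard form [assuming z > -4]: now -3*log(z) + 2*log(z + 4) + ∫(-4*exp(2*z)) dz.
Step 5. Evaluate the standard form: now -2*exp(2*z) - 3*log(z) + 2*log(z + 4).
Answer: -2*exp(2*z) - 3*log(z) + 2*log(z + 4).


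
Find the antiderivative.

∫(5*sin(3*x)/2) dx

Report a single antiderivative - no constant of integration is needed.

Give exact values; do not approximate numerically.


Answer: -5*cos(3*x)/6.


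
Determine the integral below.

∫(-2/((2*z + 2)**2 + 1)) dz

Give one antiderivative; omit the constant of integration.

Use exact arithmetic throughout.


Answer: -atan(2*z + 2).


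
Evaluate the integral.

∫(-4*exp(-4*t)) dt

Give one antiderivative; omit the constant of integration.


Answer: exp(-4*t).


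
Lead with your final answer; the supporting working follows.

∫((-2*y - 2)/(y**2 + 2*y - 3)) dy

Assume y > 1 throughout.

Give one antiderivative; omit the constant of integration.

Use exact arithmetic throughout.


The answer is -log(y - 1) - log(y + 3).
Step 1. Decompose ∫((-2*y - 2)/(y**2 + 2*y - 3)) dy by partial fractions, (-2*y - 2)/(y**2 + 2*y - 3) = -1/(y + 3) - 1/(y - 1): now ∫(-1/(y - 1)) dy + ∫(-1/(y + 3)) dy.
Step 2. Evaluate the standard form [assuming y > 1]: now -log(y - 1) + ∫(-1/(y + 3)) dy.
Step 3. Evaluate the standard form [assuming y > -3]: now -log(y - 1) - log(y + 3).
Answer: -log(y - 1) - log(y + 3).


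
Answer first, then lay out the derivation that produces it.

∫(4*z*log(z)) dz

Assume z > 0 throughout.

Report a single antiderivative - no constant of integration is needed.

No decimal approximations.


The answer is 2*z**2*log(z) - z**2.
Step 1. Integrate ∫(4*z*log(z)) dz by parts with u = log(z), dv = (4*z) dz, so v = 2*z**2 [assuming z > 0]: now 2*z**2*log(z) + ∫(-2*z) dz.
Step 2. Evaluate the standard form: now 2*z**2*log(z) - z**2.
Answer: 2*z**2*log(z) - z**2.


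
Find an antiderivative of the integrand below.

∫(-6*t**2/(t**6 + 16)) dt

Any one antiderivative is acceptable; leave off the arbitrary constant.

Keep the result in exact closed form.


Answer: -atan(t**3/4)/2.


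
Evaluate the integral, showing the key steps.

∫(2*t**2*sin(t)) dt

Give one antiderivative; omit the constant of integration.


Step 1. Integrate ∫(2*t**2*sin(t)) dt by parts with u = t**2, dv = (2*sin(t)) dt, so v = -2*cos(t): now -2*t**2*cos(t) + ∫(4*t*cos(t)) dt.
Step 2. Integrate ∫(4*t*cos(t)) dt by parts with u = t, dv = (4*cos(t)) dt, so v = 4*sin(t): now -2*t**2*cos(t) + 4*t*sin(t) + ∫(-4*sin(t)) dt.
Step 3. Evaluate the standard form: now -2*t**2*cos(t) + 4*t*sin(t) + 4*cos(t).
Answer: -2*t**2*cos(t) + 4*t*sin(t) + 4*cos(t).
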